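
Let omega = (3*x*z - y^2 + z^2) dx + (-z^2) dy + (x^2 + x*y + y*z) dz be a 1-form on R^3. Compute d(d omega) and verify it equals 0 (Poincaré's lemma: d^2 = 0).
d(d omega) = 0

Step 1: d omega = sum_{i<j} (∂f_j/∂x_i - ∂f_i/∂x_j) dx_i ∧ dx_j:
  coeff of dx ∧ dy: 2*y
  coeff of dx ∧ dz: -x + y - 2*z
  coeff of dy ∧ dz: x + 3*z
Step 2: Apply d again to each 2-form coefficient. The only possible 3-form in R^3 is dx ∧ dy ∧ dz, with coefficient
  ∂(coeff of dy∧dz)/∂x - ∂(coeff of dx∧dz)/∂y + ∂(coeff of dx∧dy)/∂z
  = ∂/∂x (x + 3*z) - ∂/∂y (-x + y - 2*z) + ∂/∂z (2*y).
Each of these terms simplifies to sums of mixed partials that cancel in pairs. The result is 0 (by equality of mixed partials for smooth functions — Schwarz / Clairaut).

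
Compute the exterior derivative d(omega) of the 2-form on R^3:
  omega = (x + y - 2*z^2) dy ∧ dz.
d(omega) = (1) dx ∧ dy ∧ dz

For a 2-form omega = sum_{i<j} g_{ij} dx_i ∧ dx_j, the exterior derivative is
  d(omega) = sum_{i<j} d(g_{ij}) ∧ dx_i ∧ dx_j = sum_{i<j, k} (∂g_{ij}/∂x_k) dx_k ∧ dx_i ∧ dx_j.
Expand each term, using dx_k ∧ dx_i ∧ dx_j = sgn(permutation) dx_{(a)} ∧ dx_{(b)} ∧ dx_{(c)} with (a < b < c) sorted:
  d(x + y - 2*z^2) includes (∂/∂x)(x + y - 2*z^2) dx = (1) dx, which multiplied by dy ∧ dz gives (1) dx ∧ dy ∧ dz
Collecting like 3-forms: d(omega) = (1) dx ∧ dy ∧ dz.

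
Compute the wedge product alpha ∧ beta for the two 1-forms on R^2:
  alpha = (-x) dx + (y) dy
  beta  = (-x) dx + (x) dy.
alpha ∧ beta = (x*(-x + y)) dx ∧ dy

Distribute the wedge, using dx_i ∧ dx_j = -dx_j ∧ dx_i and dx_i ∧ dx_i = 0. For each pair (i, j) with i < j, the coefficient of dx_i ∧ dx_j in alpha ∧ beta is (alpha_i * beta_j - alpha_j * beta_i). Collecting: alpha ∧ beta = (x*(-x + y)) dx ∧ dy.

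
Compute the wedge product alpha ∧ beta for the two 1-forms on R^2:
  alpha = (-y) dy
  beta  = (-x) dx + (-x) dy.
alpha ∧ beta = (-x*y) dx ∧ dy

Distribute the wedge, using dx_i ∧ dx_j = -dx_j ∧ dx_i and dx_i ∧ dx_i = 0. For each pair (i, j) with i < j, the coefficient of dx_i ∧ dx_j in alpha ∧ beta is (alpha_i * beta_j - alpha_j * beta_i). Collecting: alpha ∧ beta = (-x*y) dx ∧ dy.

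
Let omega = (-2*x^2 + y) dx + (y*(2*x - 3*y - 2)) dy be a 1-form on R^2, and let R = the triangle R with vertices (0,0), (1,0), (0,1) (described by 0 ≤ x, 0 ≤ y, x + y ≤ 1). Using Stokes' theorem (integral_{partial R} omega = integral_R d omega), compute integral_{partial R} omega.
integral_(partial R) omega = -1/6

Stokes: integral_partial_R omega = integral_R d omega with d omega = (∂Q/∂x - ∂P/∂y) dx ∧ dy.
  ∂Q/∂x = 2*y
  ∂P/∂y = 1
  integrand = ∂Q/∂x - ∂P/∂y = 2*y - 1.
Integrating over R: integral_0^1 integral_0^{1-x} (2*y - 1) dy dx = -1/6.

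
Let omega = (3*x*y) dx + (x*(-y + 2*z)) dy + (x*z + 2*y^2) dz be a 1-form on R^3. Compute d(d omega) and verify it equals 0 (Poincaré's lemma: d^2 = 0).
d(d omega) = 0

Step 1: d omega = sum_{i<j} (∂f_j/∂x_i - ∂f_i/∂x_j) dx_i ∧ dx_j:
  coeff of dx ∧ dy: -3*x - y + 2*z
  coeff of dx ∧ dz: z
  coeff of dy ∧ dz: -2*x + 4*y
Step 2: Apply d again to each 2-form coefficient. The only possible 3-form in R^3 is dx ∧ dy ∧ dz, with coefficient
  ∂(coeff of dy∧dz)/∂x - ∂(coeff of dx∧dz)/∂y + ∂(coeff of dx∧dy)/∂z
  = ∂/∂x (-2*x + 4*y) - ∂/∂y (z) + ∂/∂z (-3*x - y + 2*z).
Each of these terms simplifies to sums of mixed partials that cancel in pairs. The result is 0 (by equality of mixed partials for smooth functions — Schwarz / Clairaut).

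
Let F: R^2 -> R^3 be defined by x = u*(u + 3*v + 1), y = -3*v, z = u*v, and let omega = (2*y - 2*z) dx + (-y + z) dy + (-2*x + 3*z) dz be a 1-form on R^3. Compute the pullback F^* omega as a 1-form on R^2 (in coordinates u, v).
F^* omega = (v*(-6*u^2 - 9*u*v - 16*u - 18*v - 6)) du + (-2*u^3 - 9*u^2*v - 2*u^2 - 21*u*v - 9*v) dv

Using F^*(f dg) = (f ∘ F) d(g ∘ F), substitute each coordinate x_i by F_i(u, v) in f_i, and replace dx_i by d F_i = (∂F_i/∂u) du + (∂F_i/∂v) dv.
  For the x component: f_1(F) = 2*v*(-u - 3); d F_1 = (2*u + 3*v + 1) du + (3*u) dv
  For the y component: f_2(F) = v*(u + 3); d F_2 = (0) du + (-3) dv
  For the z component: f_3(F) = u*(-2*u - 3*v - 2); d F_3 = (v) du + (u) dv
Combining and collecting du, dv coefficients:
  coeff of du: v*(-6*u^2 - 9*u*v - 16*u - 18*v - 6)
  coeff of dv: -2*u^3 - 9*u^2*v - 2*u^2 - 21*u*v - 9*v
F^* omega = (v*(-6*u^2 - 9*u*v - 16*u - 18*v - 6)) du + (-2*u^3 - 9*u^2*v - 2*u^2 - 21*u*v - 9*v) dv.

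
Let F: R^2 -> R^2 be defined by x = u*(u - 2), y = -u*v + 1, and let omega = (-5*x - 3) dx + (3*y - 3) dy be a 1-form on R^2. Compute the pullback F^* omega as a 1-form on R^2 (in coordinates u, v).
F^* omega = (-10*u^3 + 30*u^2 + 3*u*v^2 - 26*u + 6) du + (3*u^2*v) dv

Using F^*(f dg) = (f ∘ F) d(g ∘ F), substitute each coordinate x_i by F_i(u, v) in f_i, and replace dx_i by d F_i = (∂F_i/∂u) du + (∂F_i/∂v) dv.
  For the x component: f_1(F) = -5*u^2 + 10*u - 3; d F_1 = (2*u - 2) du + (0) dv
  For the y component: f_2(F) = -3*u*v; d F_2 = (-v) du + (-u) dv
Combining and collecting du, dv coefficients:
  coeff of du: -10*u^3 + 30*u^2 + 3*u*v^2 - 26*u + 6
  coeff of dv: 3*u^2*v
F^* omega = (-10*u^3 + 30*u^2 + 3*u*v^2 - 26*u + 6) du + (3*u^2*v) dv.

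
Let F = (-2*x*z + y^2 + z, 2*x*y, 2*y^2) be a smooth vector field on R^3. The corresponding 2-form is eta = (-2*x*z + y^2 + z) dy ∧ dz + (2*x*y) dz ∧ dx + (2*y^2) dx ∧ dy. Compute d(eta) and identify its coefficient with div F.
d(eta) = (2*x - 2*z) dx ∧ dy ∧ dz; div F = 2*x - 2*z

For a 2-form in R^3 of the form above, applying d gives a 3-form with coefficient ∂P/∂x + ∂Q/∂y + ∂R/∂z:
  ∂P/∂x = -2*z
  ∂Q/∂y = 2*x
  ∂R/∂z = 0
Sum = 2*x - 2*z, which is exactly div F.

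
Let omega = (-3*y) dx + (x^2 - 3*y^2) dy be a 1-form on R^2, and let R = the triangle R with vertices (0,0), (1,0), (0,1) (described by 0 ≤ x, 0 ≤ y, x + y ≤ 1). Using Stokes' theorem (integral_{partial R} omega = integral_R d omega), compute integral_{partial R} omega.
integral_(partial R) omega = 11/6

Stokes: integral_partial_R omega = integral_R d omega with d omega = (∂Q/∂x - ∂P/∂y) dx ∧ dy.
  ∂Q/∂x = 2*x
  ∂P/∂y = -3
  integrand = ∂Q/∂x - ∂P/∂y = 2*x + 3.
Integrating over R: integral_0^1 integral_0^{1-x} (2*x + 3) dy dx = 11/6.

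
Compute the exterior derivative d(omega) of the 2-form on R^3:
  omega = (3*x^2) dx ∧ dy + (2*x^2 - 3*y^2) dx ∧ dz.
d(omega) = (6*y) dx ∧ dy ∧ dz

For a 2-form omega = sum_{i<j} g_{ij} dx_i ∧ dx_j, the exterior derivative is
  d(omega) = sum_{i<j} d(g_{ij}) ∧ dx_i ∧ dx_j = sum_{i<j, k} (∂g_{ij}/∂x_k) dx_k ∧ dx_i ∧ dx_j.
Expand each term, using dx_k ∧ dx_i ∧ dx_j = sgn(permutation) dx_{(a)} ∧ dx_{(b)} ∧ dx_{(c)} with (a < b < c) sorted:
  d(2*x^2 - 3*y^2) includes (∂/∂y)(2*x^2 - 3*y^2) dy = (-6*y) dy, which multiplied by dx ∧ dz gives (6*y) dx ∧ dy ∧ dz
Collecting like 3-forms: d(omega) = (6*y) dx ∧ dy ∧ dz.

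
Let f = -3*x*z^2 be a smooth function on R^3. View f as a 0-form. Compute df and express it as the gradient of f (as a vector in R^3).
df = (-3*z^2) dx + (0) dy + (-6*x*z) dz; grad f = (-3*z^2, 0, -6*x*z)

For a 0-form f, d f = (∂f/∂x) dx + (∂f/∂y) dy + (∂f/∂z) dz. The components of the vector representation are exactly the entries of grad f in Cartesian coordinates:
  ∂f/∂x = -3*z^2
  ∂f/∂y = 0
  ∂f/∂z = -6*x*z.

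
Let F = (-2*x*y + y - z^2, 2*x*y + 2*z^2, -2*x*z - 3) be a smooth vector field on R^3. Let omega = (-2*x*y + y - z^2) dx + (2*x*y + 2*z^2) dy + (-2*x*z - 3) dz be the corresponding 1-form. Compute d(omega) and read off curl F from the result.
d(omega) = (-4*z) dy ∧ dz + (0) dz ∧ dx + (2*x + 2*y - 1) dx ∧ dy; curl F = (-4*z, 0, 2*x + 2*y - 1)

d omega = sum_{i<j} (∂f_j/∂x_i - ∂f_i/∂x_j) dx_i ∧ dx_j. Under the identification (dy ∧ dz, dz ∧ dx, dx ∧ dy) ↔ (e_x, e_y, e_z), the coefficients are exactly the components of curl F. Compute:
  ∂R/∂y - ∂Q/∂z = (0) - (4*z) = -4*z
  ∂P/∂z - ∂R/∂x = (-2*z) - (-2*z) = 0
  ∂Q/∂x - ∂P/∂y = (2*y) - (1 - 2*x) = 2*x + 2*y - 1.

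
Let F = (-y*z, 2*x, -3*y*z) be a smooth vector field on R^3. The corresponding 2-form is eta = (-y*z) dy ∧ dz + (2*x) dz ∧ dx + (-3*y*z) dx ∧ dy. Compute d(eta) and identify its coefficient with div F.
d(eta) = (-3*y) dx ∧ dy ∧ dz; div F = -3*y

For a 2-form in R^3 of the form above, applying d gives a 3-form with coefficient ∂P/∂x + ∂Q/∂y + ∂R/∂z:
  ∂P/∂x = 0
  ∂Q/∂y = 0
  ∂R/∂z = -3*y
Sum = -3*y, which is exactly div F.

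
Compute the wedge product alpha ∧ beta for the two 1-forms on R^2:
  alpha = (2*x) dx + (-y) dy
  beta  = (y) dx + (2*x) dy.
alpha ∧ beta = (4*x^2 + y^2) dx ∧ dy

Distribute the wedge, using dx_i ∧ dx_j = -dx_j ∧ dx_i and dx_i ∧ dx_i = 0. For each pair (i, j) with i < j, the coefficient of dx_i ∧ dx_j in alpha ∧ beta is (alpha_i * beta_j - alpha_j * beta_i). Collecting: alpha ∧ beta = (4*x^2 + y^2) dx ∧ dy.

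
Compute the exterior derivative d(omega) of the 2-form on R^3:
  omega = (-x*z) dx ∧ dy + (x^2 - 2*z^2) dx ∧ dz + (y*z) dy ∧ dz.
d(omega) = (-x) dx ∧ dy ∧ dz

For a 2-form omega = sum_{i<j} g_{ij} dx_i ∧ dx_j, the exterior derivative is
  d(omega) = sum_{i<j} d(g_{ij}) ∧ dx_i ∧ dx_j = sum_{i<j, k} (∂g_{ij}/∂x_k) dx_k ∧ dx_i ∧ dx_j.
Expand each term, using dx_k ∧ dx_i ∧ dx_j = sgn(permutation) dx_{(a)} ∧ dx_{(b)} ∧ dx_{(c)} with (a < b < c) sorted:
  d(-x*z) includes (∂/∂z)(-x*z) dz = (-x) dz, which multiplied by dx ∧ dy gives (-x) dx ∧ dy ∧ dz
Collecting like 3-forms: d(omega) = (-x) dx ∧ dy ∧ dz.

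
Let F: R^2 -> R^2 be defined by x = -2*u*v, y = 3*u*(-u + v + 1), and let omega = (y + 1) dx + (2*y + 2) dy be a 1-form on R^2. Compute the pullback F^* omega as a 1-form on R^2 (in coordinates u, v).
F^* omega = (36*u^3 - 48*u^2*v - 54*u^2 + 12*u*v^2 + 30*u*v + 6*u + 4*v + 6) du + (4*u*(-3*u^2 + 3*u*v + 3*u + 1)) dv

Using F^*(f dg) = (f ∘ F) d(g ∘ F), substitute each coordinate x_i by F_i(u, v) in f_i, and replace dx_i by d F_i = (∂F_i/∂u) du + (∂F_i/∂v) dv.
  For the x component: f_1(F) = -3*u^2 + 3*u*v + 3*u + 1; d F_1 = (-2*v) du + (-2*u) dv
  For the y component: f_2(F) = -6*u^2 + 6*u*v + 6*u + 2; d F_2 = (-6*u + 3*v + 3) du + (3*u) dv
Combining and collecting du, dv coefficients:
  coeff of du: 36*u^3 - 48*u^2*v - 54*u^2 + 12*u*v^2 + 30*u*v + 6*u + 4*v + 6
  coeff of dv: 4*u*(-3*u^2 + 3*u*v + 3*u + 1)
F^* omega = (36*u^3 - 48*u^2*v - 54*u^2 + 12*u*v^2 + 30*u*v + 6*u + 4*v + 6) du + (4*u*(-3*u^2 + 3*u*v + 3*u + 1)) dv.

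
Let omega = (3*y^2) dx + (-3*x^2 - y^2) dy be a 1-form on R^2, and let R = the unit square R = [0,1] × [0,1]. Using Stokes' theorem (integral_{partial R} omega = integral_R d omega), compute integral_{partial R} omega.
integral_(partial R) omega = -6

Stokes: integral_partial_R omega = integral_R d omega with d omega = (∂Q/∂x - ∂P/∂y) dx ∧ dy.
  ∂Q/∂x = -6*x
  ∂P/∂y = 6*y
  integrand = ∂Q/∂x - ∂P/∂y = -6*x - 6*y.
Integrating over R: integral_0^1 integral_0^1 (-6*x - 6*y) dx dy = -6.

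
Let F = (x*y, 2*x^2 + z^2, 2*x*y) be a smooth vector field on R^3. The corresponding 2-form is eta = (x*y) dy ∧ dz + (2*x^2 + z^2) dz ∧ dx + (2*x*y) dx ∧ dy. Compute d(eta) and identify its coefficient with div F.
d(eta) = (y) dx ∧ dy ∧ dz; div F = y

For a 2-form in R^3 of the form above, applying d gives a 3-form with coefficient ∂P/∂x + ∂Q/∂y + ∂R/∂z:
  ∂P/∂x = y
  ∂Q/∂y = 0
  ∂R/∂z = 0
Sum = y, which is exactly div F.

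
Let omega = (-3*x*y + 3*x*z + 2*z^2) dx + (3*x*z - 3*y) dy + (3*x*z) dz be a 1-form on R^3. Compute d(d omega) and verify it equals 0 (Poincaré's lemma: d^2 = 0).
d(d omega) = 0

Step 1: d omega = sum_{i<j} (∂f_j/∂x_i - ∂f_i/∂x_j) dx_i ∧ dx_j:
  coeff of dx ∧ dy: 3*x + 3*z
  coeff of dx ∧ dz: -3*x - z
  coeff of dy ∧ dz: -3*x
Step 2: Apply d again to each 2-form coefficient. The only possible 3-form in R^3 is dx ∧ dy ∧ dz, with coefficient
  ∂(coeff of dy∧dz)/∂x - ∂(coeff of dx∧dz)/∂y + ∂(coeff of dx∧dy)/∂z
  = ∂/∂x (-3*x) - ∂/∂y (-3*x - z) + ∂/∂z (3*x + 3*z).
Each of these terms simplifies to sums of mixed partials that cancel in pairs. The result is 0 (by equality of mixed partials for smooth functions — Schwarz / Clairaut).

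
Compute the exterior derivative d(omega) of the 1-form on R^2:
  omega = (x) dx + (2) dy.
d(omega) = 0

For a 1-form omega = sum_i f_i dx_i, the exterior derivative is
  d(omega) = sum_{i < j} (∂f_j/∂x_i - ∂f_i/∂x_j) dx_i ∧ dx_j.

Assembling: d(omega) = 0.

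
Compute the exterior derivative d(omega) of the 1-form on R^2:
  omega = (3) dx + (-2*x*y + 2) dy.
d(omega) = (-2*y) dx ∧ dy

For a 1-form omega = sum_i f_i dx_i, the exterior derivative is
  d(omega) = sum_{i < j} (∂f_j/∂x_i - ∂f_i/∂x_j) dx_i ∧ dx_j.
  coefficient of dx ∧ dy: ∂f_2/∂x - ∂f_1/∂y = ∂(-2*x*y + 2)/∂x - ∂(3)/∂y = -2*y
Assembling: d(omega) = (-2*y) dx ∧ dy.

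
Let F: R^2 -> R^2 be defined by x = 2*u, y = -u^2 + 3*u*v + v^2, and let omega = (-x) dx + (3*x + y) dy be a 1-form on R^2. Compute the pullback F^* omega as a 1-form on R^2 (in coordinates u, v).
F^* omega = (2*u^3 - 9*u^2*v - 12*u^2 + 7*u*v^2 + 18*u*v - 4*u + 3*v^3) du + (-3*u^3 + 7*u^2*v + 18*u^2 + 9*u*v^2 + 12*u*v + 2*v^3) dv

Using F^*(f dg) = (f ∘ F) d(g ∘ F), substitute each coordinate x_i by F_i(u, v) in f_i, and replace dx_i by d F_i = (∂F_i/∂u) du + (∂F_i/∂v) dv.
  For the x component: f_1(F) = -2*u; d F_1 = (2) du + (0) dv
  For the y component: f_2(F) = -u^2 + 3*u*v + 6*u + v^2; d F_2 = (-2*u + 3*v) du + (3*u + 2*v) dv
Combining and collecting du, dv coefficients:
  coeff of du: 2*u^3 - 9*u^2*v - 12*u^2 + 7*u*v^2 + 18*u*v - 4*u + 3*v^3
  coeff of dv: -3*u^3 + 7*u^2*v + 18*u^2 + 9*u*v^2 + 12*u*v + 2*v^3
F^* omega = (2*u^3 - 9*u^2*v - 12*u^2 + 7*u*v^2 + 18*u*v - 4*u + 3*v^3) du + (-3*u^3 + 7*u^2*v + 18*u^2 + 9*u*v^2 + 12*u*v + 2*v^3) dv.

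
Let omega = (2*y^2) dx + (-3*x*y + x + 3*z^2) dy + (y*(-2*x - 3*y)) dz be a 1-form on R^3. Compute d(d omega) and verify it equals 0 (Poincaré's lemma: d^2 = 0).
d(d omega) = 0

Step 1: d omega = sum_{i<j} (∂f_j/∂x_i - ∂f_i/∂x_j) dx_i ∧ dx_j:
  coeff of dx ∧ dy: 1 - 7*y
  coeff of dx ∧ dz: -2*y
  coeff of dy ∧ dz: -2*x - 6*y - 6*z
Step 2: Apply d again to each 2-form coefficient. The only possible 3-form in R^3 is dx ∧ dy ∧ dz, with coefficient
  ∂(coeff of dy∧dz)/∂x - ∂(coeff of dx∧dz)/∂y + ∂(coeff of dx∧dy)/∂z
  = ∂/∂x (-2*x - 6*y - 6*z) - ∂/∂y (-2*y) + ∂/∂z (1 - 7*y).
Each of these terms simplifies to sums of mixed partials that cancel in pairs. The result is 0 (by equality of mixed partials for smooth functions — Schwarz / Clairaut).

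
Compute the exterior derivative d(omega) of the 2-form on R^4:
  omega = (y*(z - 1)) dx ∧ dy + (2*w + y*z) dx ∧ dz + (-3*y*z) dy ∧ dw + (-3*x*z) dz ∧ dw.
d(omega) = (y - z) dx ∧ dy ∧ dz + (2 - 3*z) dx ∧ dz ∧ dw + (3*y) dy ∧ dz ∧ dw

For a 2-form omega = sum_{i<j} g_{ij} dx_i ∧ dx_j, the exterior derivative is
  d(omega) = sum_{i<j} d(g_{ij}) ∧ dx_i ∧ dx_j = sum_{i<j, k} (∂g_{ij}/∂x_k) dx_k ∧ dx_i ∧ dx_j.
Expand each term, using dx_k ∧ dx_i ∧ dx_j = sgn(permutation) dx_{(a)} ∧ dx_{(b)} ∧ dx_{(c)} with (a < b < c) sorted:
  d(y*(z - 1)) includes (∂/∂z)(y*(z - 1)) dz = (y) dz, which multiplied by dx ∧ dy gives (y) dx ∧ dy ∧ dz
  d(2*w + y*z) includes (∂/∂y)(2*w + y*z) dy = (z) dy, which multiplied by dx ∧ dz gives (-z) dx ∧ dy ∧ dz
  d(2*w + y*z) includes (∂/∂w)(2*w + y*z) dw = (2) dw, which multiplied by dx ∧ dz gives (2) dx ∧ dz ∧ dw
  d(-3*y*z) includes (∂/∂z)(-3*y*z) dz = (-3*y) dz, which multiplied by dy ∧ dw gives (3*y) dy ∧ dz ∧ dw
  d(-3*x*z) includes (∂/∂x)(-3*x*z) dx = (-3*z) dx, which multiplied by dz ∧ dw gives (-3*z) dx ∧ dz ∧ dw
Collecting like 3-forms: d(omega) = (y - z) dx ∧ dy ∧ dz + (2 - 3*z) dx ∧ dz ∧ dw + (3*y) dy ∧ dz ∧ dw.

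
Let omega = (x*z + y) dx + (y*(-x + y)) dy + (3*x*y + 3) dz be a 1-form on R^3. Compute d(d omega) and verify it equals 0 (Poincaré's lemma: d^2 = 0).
d(d omega) = 0

Step 1: d omega = sum_{i<j} (∂f_j/∂x_i - ∂f_i/∂x_j) dx_i ∧ dx_j:
  coeff of dx ∧ dy: -y - 1
  coeff of dx ∧ dz: -x + 3*y
  coeff of dy ∧ dz: 3*x
Step 2: Apply d again to each 2-form coefficient. The only possible 3-form in R^3 is dx ∧ dy ∧ dz, with coefficient
  ∂(coeff of dy∧dz)/∂x - ∂(coeff of dx∧dz)/∂y + ∂(coeff of dx∧dy)/∂z
  = ∂/∂x (3*x) - ∂/∂y (-x + 3*y) + ∂/∂z (-y - 1).
Each of these terms simplifies to sums of mixed partials that cancel in pairs. The result is 0 (by equality of mixed partials for smooth functions — Schwarz / Clairaut).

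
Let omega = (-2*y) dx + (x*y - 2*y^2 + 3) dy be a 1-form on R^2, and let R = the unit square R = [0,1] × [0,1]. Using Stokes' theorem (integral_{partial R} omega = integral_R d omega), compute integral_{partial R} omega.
integral_(partial R) omega = 5/2

Stokes: integral_partial_R omega = integral_R d omega with d omega = (∂Q/∂x - ∂P/∂y) dx ∧ dy.
  ∂Q/∂x = y
  ∂P/∂y = -2
  integrand = ∂Q/∂x - ∂P/∂y = y + 2.
Integrating over R: integral_0^1 integral_0^1 (y + 2) dx dy = 5/2.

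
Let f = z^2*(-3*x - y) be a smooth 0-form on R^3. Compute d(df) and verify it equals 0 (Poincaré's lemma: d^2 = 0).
d(df) = 0

Step 1: df = sum_i (∂f/∂x_i) dx_i = (-3*z^2) dx + (-z^2) dy + (2*z*(-3*x - y)) dz.
Step 2: Apply d again. Using the 1-form formula, the coefficient of dx ∧ dy in d(df) is ∂^2 f/∂x ∂y - ∂^2 f/∂y ∂x = (0) - (0) = 0 (equality of mixed partials for smooth f).
Similarly for dx ∧ dz and dy ∧ dz — all coefficients vanish. So d(df) = 0.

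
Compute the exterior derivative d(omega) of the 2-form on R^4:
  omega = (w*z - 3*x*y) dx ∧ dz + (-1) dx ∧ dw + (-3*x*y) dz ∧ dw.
d(omega) = (3*x) dx ∧ dy ∧ dz + (-3*y + z) dx ∧ dz ∧ dw + (-3*x) dy ∧ dz ∧ dw

For a 2-form omega = sum_{i<j} g_{ij} dx_i ∧ dx_j, the exterior derivative is
  d(omega) = sum_{i<j} d(g_{ij}) ∧ dx_i ∧ dx_j = sum_{i<j, k} (∂g_{ij}/∂x_k) dx_k ∧ dx_i ∧ dx_j.
Expand each term, using dx_k ∧ dx_i ∧ dx_j = sgn(permutation) dx_{(a)} ∧ dx_{(b)} ∧ dx_{(c)} with (a < b < c) sorted:
  d(w*z - 3*x*y) includes (∂/∂y)(w*z - 3*x*y) dy = (-3*x) dy, which multiplied by dx ∧ dz gives (3*x) dx ∧ dy ∧ dz
  d(w*z - 3*x*y) includes (∂/∂w)(w*z - 3*x*y) dw = (z) dw, which multiplied by dx ∧ dz gives (z) dx ∧ dz ∧ dw
  d(-3*x*y) includes (∂/∂x)(-3*x*y) dx = (-3*y) dx, which multiplied by dz ∧ dw gives (-3*y) dx ∧ dz ∧ dw
  d(-3*x*y) includes (∂/∂y)(-3*x*y) dy = (-3*x) dy, which multiplied by dz ∧ dw gives (-3*x) dy ∧ dz ∧ dw
Collecting like 3-forms: d(omega) = (3*x) dx ∧ dy ∧ dz + (-3*y + z) dx ∧ dz ∧ dw + (-3*x) dy ∧ dz ∧ dw.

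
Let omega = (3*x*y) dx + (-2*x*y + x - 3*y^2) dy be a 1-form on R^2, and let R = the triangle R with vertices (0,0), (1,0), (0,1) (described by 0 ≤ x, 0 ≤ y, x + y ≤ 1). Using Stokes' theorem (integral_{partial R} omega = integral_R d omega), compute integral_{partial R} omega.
integral_(partial R) omega = -1/3

Stokes: integral_partial_R omega = integral_R d omega with d omega = (∂Q/∂x - ∂P/∂y) dx ∧ dy.
  ∂Q/∂x = 1 - 2*y
  ∂P/∂y = 3*x
  integrand = ∂Q/∂x - ∂P/∂y = -3*x - 2*y + 1.
Integrating over R: integral_0^1 integral_0^{1-x} (-3*x - 2*y + 1) dy dx = -1/3.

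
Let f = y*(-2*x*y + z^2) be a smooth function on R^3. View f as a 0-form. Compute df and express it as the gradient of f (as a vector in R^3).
df = (-2*y^2) dx + (-4*x*y + z^2) dy + (2*y*z) dz; grad f = (-2*y^2, -4*x*y + z^2, 2*y*z)

For a 0-form f, d f = (∂f/∂x) dx + (∂f/∂y) dy + (∂f/∂z) dz. The components of the vector representation are exactly the entries of grad f in Cartesian coordinates:
  ∂f/∂x = -2*y^2
  ∂f/∂y = -4*x*y + z^2
  ∂f/∂z = 2*y*z.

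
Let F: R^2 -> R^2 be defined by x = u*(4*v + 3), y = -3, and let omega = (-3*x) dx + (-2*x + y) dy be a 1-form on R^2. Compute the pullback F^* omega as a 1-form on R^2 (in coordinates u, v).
F^* omega = (3*u*(-16*v^2 - 24*v - 9)) du + (u^2*(-48*v - 36)) dv

Using F^*(f dg) = (f ∘ F) d(g ∘ F), substitute each coordinate x_i by F_i(u, v) in f_i, and replace dx_i by d F_i = (∂F_i/∂u) du + (∂F_i/∂v) dv.
  For the x component: f_1(F) = 3*u*(-4*v - 3); d F_1 = (4*v + 3) du + (4*u) dv
  For the y component: f_2(F) = -8*u*v - 6*u - 3; d F_2 = (0) du + (0) dv
Combining and collecting du, dv coefficients:
  coeff of du: 3*u*(-16*v^2 - 24*v - 9)
  coeff of dv: u^2*(-48*v - 36)
F^* omega = (3*u*(-16*v^2 - 24*v - 9)) du + (u^2*(-48*v - 36)) dv.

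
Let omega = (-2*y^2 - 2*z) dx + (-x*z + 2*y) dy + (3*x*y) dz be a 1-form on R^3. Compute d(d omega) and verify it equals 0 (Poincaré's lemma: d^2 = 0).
d(d omega) = 0

Step 1: d omega = sum_{i<j} (∂f_j/∂x_i - ∂f_i/∂x_j) dx_i ∧ dx_j:
  coeff of dx ∧ dy: 4*y - z
  coeff of dx ∧ dz: 3*y + 2
  coeff of dy ∧ dz: 4*x
Step 2: Apply d again to each 2-form coefficient. The only possible 3-form in R^3 is dx ∧ dy ∧ dz, with coefficient
  ∂(coeff of dy∧dz)/∂x - ∂(coeff of dx∧dz)/∂y + ∂(coeff of dx∧dy)/∂z
  = ∂/∂x (4*x) - ∂/∂y (3*y + 2) + ∂/∂z (4*y - z).
Each of these terms simplifies to sums of mixed partials that cancel in pairs. The result is 0 (by equality of mixed partials for smooth functions — Schwarz / Clairaut).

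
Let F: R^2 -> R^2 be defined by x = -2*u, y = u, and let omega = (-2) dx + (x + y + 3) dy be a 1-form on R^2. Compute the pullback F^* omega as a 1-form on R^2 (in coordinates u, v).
F^* omega = (7 - u) du

Using F^*(f dg) = (f ∘ F) d(g ∘ F), substitute each coordinate x_i by F_i(u, v) in f_i, and replace dx_i by d F_i = (∂F_i/∂u) du + (∂F_i/∂v) dv.
  For the x component: f_1(F) = -2; d F_1 = (-2) du + (0) dv
  For the y component: f_2(F) = 3 - u; d F_2 = (1) du + (0) dv
Combining and collecting du, dv coefficients:
  coeff of du: 7 - u
  coeff of dv: 0
F^* omega = (7 - u) du.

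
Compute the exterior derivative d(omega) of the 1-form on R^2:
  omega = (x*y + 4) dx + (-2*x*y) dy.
d(omega) = (-x - 2*y) dx ∧ dy

For a 1-form omega = sum_i f_i dx_i, the exterior derivative is
  d(omega) = sum_{i < j} (∂f_j/∂x_i - ∂f_i/∂x_j) dx_i ∧ dx_j.
  coefficient of dx ∧ dy: ∂f_2/∂x - ∂f_1/∂y = ∂(-2*x*y)/∂x - ∂(x*y + 4)/∂y = -x - 2*y
Assembling: d(omega) = (-x - 2*y) dx ∧ dy.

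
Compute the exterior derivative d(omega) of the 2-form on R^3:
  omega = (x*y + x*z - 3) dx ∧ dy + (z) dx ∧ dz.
d(omega) = (x) dx ∧ dy ∧ dz

For a 2-form omega = sum_{i<j} g_{ij} dx_i ∧ dx_j, the exterior derivative is
  d(omega) = sum_{i<j} d(g_{ij}) ∧ dx_i ∧ dx_j = sum_{i<j, k} (∂g_{ij}/∂x_k) dx_k ∧ dx_i ∧ dx_j.
Expand each term, using dx_k ∧ dx_i ∧ dx_j = sgn(permutation) dx_{(a)} ∧ dx_{(b)} ∧ dx_{(c)} with (a < b < c) sorted:
  d(x*y + x*z - 3) includes (∂/∂z)(x*y + x*z - 3) dz = (x) dz, which multiplied by dx ∧ dy gives (x) dx ∧ dy ∧ dz
Collecting like 3-forms: d(omega) = (x) dx ∧ dy ∧ dz.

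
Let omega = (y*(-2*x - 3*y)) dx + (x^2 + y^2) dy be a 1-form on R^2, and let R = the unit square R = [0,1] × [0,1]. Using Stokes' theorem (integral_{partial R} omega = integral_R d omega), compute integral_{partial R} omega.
integral_(partial R) omega = 5

Stokes: integral_partial_R omega = integral_R d omega with d omega = (∂Q/∂x - ∂P/∂y) dx ∧ dy.
  ∂Q/∂x = 2*x
  ∂P/∂y = -2*x - 6*y
  integrand = ∂Q/∂x - ∂P/∂y = 4*x + 6*y.
Integrating over R: integral_0^1 integral_0^1 (4*x + 6*y) dx dy = 5.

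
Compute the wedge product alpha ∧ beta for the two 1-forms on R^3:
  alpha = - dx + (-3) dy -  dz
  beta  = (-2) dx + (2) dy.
alpha ∧ beta = (-8) dx ∧ dy + (-2) dx ∧ dz + (2) dy ∧ dz

Distribute the wedge, using dx_i ∧ dx_j = -dx_j ∧ dx_i and dx_i ∧ dx_i = 0. For each pair (i, j) with i < j, the coefficient of dx_i ∧ dx_j in alpha ∧ beta is (alpha_i * beta_j - alpha_j * beta_i). Collecting: alpha ∧ beta = (-8) dx ∧ dy + (-2) dx ∧ dz + (2) dy ∧ dz.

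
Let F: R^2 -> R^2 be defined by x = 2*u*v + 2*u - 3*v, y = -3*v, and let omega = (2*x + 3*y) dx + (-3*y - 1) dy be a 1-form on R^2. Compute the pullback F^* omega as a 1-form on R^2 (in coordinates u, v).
F^* omega = (8*u*v^2 + 16*u*v + 8*u - 30*v^2 - 30*v) du + (8*u^2*v + 8*u^2 - 42*u*v - 12*u + 18*v + 3) dv

Using F^*(f dg) = (f ∘ F) d(g ∘ F), substitute each coordinate x_i by F_i(u, v) in f_i, and replace dx_i by d F_i = (∂F_i/∂u) du + (∂F_i/∂v) dv.
  For the x component: f_1(F) = 4*u*v + 4*u - 15*v; d F_1 = (2*v + 2) du + (2*u - 3) dv
  For the y component: f_2(F) = 9*v - 1; d F_2 = (0) du + (-3) dv
Combining and collecting du, dv coefficients:
  coeff of du: 8*u*v^2 + 16*u*v + 8*u - 30*v^2 - 30*v
  coeff of dv: 8*u^2*v + 8*u^2 - 42*u*v - 12*u + 18*v + 3
F^* omega = (8*u*v^2 + 16*u*v + 8*u - 30*v^2 - 30*v) du + (8*u^2*v + 8*u^2 - 42*u*v - 12*u + 18*v + 3) dv.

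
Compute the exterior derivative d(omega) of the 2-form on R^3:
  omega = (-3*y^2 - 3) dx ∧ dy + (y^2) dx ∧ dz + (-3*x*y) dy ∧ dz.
d(omega) = (-5*y) dx ∧ dy ∧ dz

For a 2-form omega = sum_{i<j} g_{ij} dx_i ∧ dx_j, the exterior derivative is
  d(omega) = sum_{i<j} d(g_{ij}) ∧ dx_i ∧ dx_j = sum_{i<j, k} (∂g_{ij}/∂x_k) dx_k ∧ dx_i ∧ dx_j.
Expand each term, using dx_k ∧ dx_i ∧ dx_j = sgn(permutation) dx_{(a)} ∧ dx_{(b)} ∧ dx_{(c)} with (a < b < c) sorted:
  d(y^2) includes (∂/∂y)(y^2) dy = (2*y) dy, which multiplied by dx ∧ dz gives (-2*y) dx ∧ dy ∧ dz
  d(-3*x*y) includes (∂/∂x)(-3*x*y) dx = (-3*y) dx, which multiplied by dy ∧ dz gives (-3*y) dx ∧ dy ∧ dz
Collecting like 3-forms: d(omega) = (-5*y) dx ∧ dy ∧ dz.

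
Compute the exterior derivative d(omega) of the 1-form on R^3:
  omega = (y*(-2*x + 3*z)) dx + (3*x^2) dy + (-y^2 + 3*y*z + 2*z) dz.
d(omega) = (8*x - 3*z) dx ∧ dy + (-3*y) dx ∧ dz + (-2*y + 3*z) dy ∧ dz

For a 1-form omega = sum_i f_i dx_i, the exterior derivative is
  d(omega) = sum_{i < j} (∂f_j/∂x_i - ∂f_i/∂x_j) dx_i ∧ dx_j.
  coefficient of dx ∧ dy: ∂f_2/∂x - ∂f_1/∂y = ∂(3*x^2)/∂x - ∂(y*(-2*x + 3*z))/∂y = 8*x - 3*z
  coefficient of dx ∧ dz: ∂f_3/∂x - ∂f_1/∂z = ∂(-y^2 + 3*y*z + 2*z)/∂x - ∂(y*(-2*x + 3*z))/∂z = -3*y
  coefficient of dy ∧ dz: ∂f_3/∂y - ∂f_2/∂z = ∂(-y^2 + 3*y*z + 2*z)/∂y - ∂(3*x^2)/∂z = -2*y + 3*z
Assembling: d(omega) = (8*x - 3*z) dx ∧ dy + (-3*y) dx ∧ dz + (-2*y + 3*z) dy ∧ dz.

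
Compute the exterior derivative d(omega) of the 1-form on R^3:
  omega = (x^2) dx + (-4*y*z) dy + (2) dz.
d(omega) = (4*y) dy ∧ dz

For a 1-form omega = sum_i f_i dx_i, the exterior derivative is
  d(omega) = sum_{i < j} (∂f_j/∂x_i - ∂f_i/∂x_j) dx_i ∧ dx_j.
  coefficient of dy ∧ dz: ∂f_3/∂y - ∂f_2/∂z = ∂(2)/∂y - ∂(-4*y*z)/∂z = 4*y
Assembling: d(omega) = (4*y) dy ∧ dz.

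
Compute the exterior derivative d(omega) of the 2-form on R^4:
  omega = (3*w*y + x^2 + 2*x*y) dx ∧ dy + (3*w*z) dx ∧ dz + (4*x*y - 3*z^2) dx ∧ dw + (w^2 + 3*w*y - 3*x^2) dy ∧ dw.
d(omega) = (-10*x + 3*y) dx ∧ dy ∧ dw + (9*z) dx ∧ dz ∧ dw

For a 2-form omega = sum_{i<j} g_{ij} dx_i ∧ dx_j, the exterior derivative is
  d(omega) = sum_{i<j} d(g_{ij}) ∧ dx_i ∧ dx_j = sum_{i<j, k} (∂g_{ij}/∂x_k) dx_k ∧ dx_i ∧ dx_j.
Expand each term, using dx_k ∧ dx_i ∧ dx_j = sgn(permutation) dx_{(a)} ∧ dx_{(b)} ∧ dx_{(c)} with (a < b < c) sorted:
  d(3*w*y + x^2 + 2*x*y) includes (∂/∂w)(3*w*y + x^2 + 2*x*y) dw = (3*y) dw, which multiplied by dx ∧ dy gives (3*y) dx ∧ dy ∧ dw
  d(3*w*z) includes (∂/∂w)(3*w*z) dw = (3*z) dw, which multiplied by dx ∧ dz gives (3*z) dx ∧ dz ∧ dw
  d(4*x*y - 3*z^2) includes (∂/∂y)(4*x*y - 3*z^2) dy = (4*x) dy, which multiplied by dx ∧ dw gives (-4*x) dx ∧ dy ∧ dw
  d(4*x*y - 3*z^2) includes (∂/∂z)(4*x*y - 3*z^2) dz = (-6*z) dz, which multiplied by dx ∧ dw gives (6*z) dx ∧ dz ∧ dw
  d(w^2 + 3*w*y - 3*x^2) includes (∂/∂x)(w^2 + 3*w*y - 3*x^2) dx = (-6*x) dx, which multiplied by dy ∧ dw gives (-6*x) dx ∧ dy ∧ dw
Collecting like 3-forms: d(omega) = (-10*x + 3*y) dx ∧ dy ∧ dw + (9*z) dx ∧ dz ∧ dw.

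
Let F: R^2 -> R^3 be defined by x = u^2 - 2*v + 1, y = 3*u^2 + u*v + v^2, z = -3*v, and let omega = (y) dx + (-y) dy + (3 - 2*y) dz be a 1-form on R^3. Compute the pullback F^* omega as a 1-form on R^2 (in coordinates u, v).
F^* omega = (-12*u^3 - 7*u^2*v - 5*u*v^2 - v^3) du + (-3*u^3 - 7*u^2*v + 12*u^2 - 3*u*v^2 + 4*u*v - 2*v^3 + 4*v^2 - 9) dv

Using F^*(f dg) = (f ∘ F) d(g ∘ F), substitute each coordinate x_i by F_i(u, v) in f_i, and replace dx_i by d F_i = (∂F_i/∂u) du + (∂F_i/∂v) dv.
  For the x component: f_1(F) = 3*u^2 + u*v + v^2; d F_1 = (2*u) du + (-2) dv
  For the y component: f_2(F) = -3*u^2 - u*v - v^2; d F_2 = (6*u + v) du + (u + 2*v) dv
  For the z component: f_3(F) = -6*u^2 - 2*u*v - 2*v^2 + 3; d F_3 = (0) du + (-3) dv
Combining and collecting du, dv coefficients:
  coeff of du: -12*u^3 - 7*u^2*v - 5*u*v^2 - v^3
  coeff of dv: -3*u^3 - 7*u^2*v + 12*u^2 - 3*u*v^2 + 4*u*v - 2*v^3 + 4*v^2 - 9
F^* omega = (-12*u^3 - 7*u^2*v - 5*u*v^2 - v^3) du + (-3*u^3 - 7*u^2*v + 12*u^2 - 3*u*v^2 + 4*u*v - 2*v^3 + 4*v^2 - 9) dv.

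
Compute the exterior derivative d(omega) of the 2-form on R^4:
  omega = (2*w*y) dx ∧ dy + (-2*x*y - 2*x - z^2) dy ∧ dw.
d(omega) = (-2) dx ∧ dy ∧ dw + (2*z) dy ∧ dz ∧ dw

For a 2-form omega = sum_{i<j} g_{ij} dx_i ∧ dx_j, the exterior derivative is
  d(omega) = sum_{i<j} d(g_{ij}) ∧ dx_i ∧ dx_j = sum_{i<j, k} (∂g_{ij}/∂x_k) dx_k ∧ dx_i ∧ dx_j.
Expand each term, using dx_k ∧ dx_i ∧ dx_j = sgn(permutation) dx_{(a)} ∧ dx_{(b)} ∧ dx_{(c)} with (a < b < c) sorted:
  d(2*w*y) includes (∂/∂w)(2*w*y) dw = (2*y) dw, which multiplied by dx ∧ dy gives (2*y) dx ∧ dy ∧ dw
  d(-2*x*y - 2*x - z^2) includes (∂/∂x)(-2*x*y - 2*x - z^2) dx = (-2*y - 2) dx, which multiplied by dy ∧ dw gives (-2*y - 2) dx ∧ dy ∧ dw
  d(-2*x*y - 2*x - z^2) includes (∂/∂z)(-2*x*y - 2*x - z^2) dz = (-2*z) dz, which multiplied by dy ∧ dw gives (2*z) dy ∧ dz ∧ dw
Collecting like 3-forms: d(omega) = (-2) dx ∧ dy ∧ dw + (2*z) dy ∧ dz ∧ dw.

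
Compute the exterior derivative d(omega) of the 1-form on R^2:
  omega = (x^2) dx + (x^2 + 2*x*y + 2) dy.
d(omega) = (2*x + 2*y) dx ∧ dy

For a 1-form omega = sum_i f_i dx_i, the exterior derivative is
  d(omega) = sum_{i < j} (∂f_j/∂x_i - ∂f_i/∂x_j) dx_i ∧ dx_j.
  coefficient of dx ∧ dy: ∂f_2/∂x - ∂f_1/∂y = ∂(x^2 + 2*x*y + 2)/∂x - ∂(x^2)/∂y = 2*x + 2*y
Assembling: d(omega) = (2*x + 2*y) dx ∧ dy.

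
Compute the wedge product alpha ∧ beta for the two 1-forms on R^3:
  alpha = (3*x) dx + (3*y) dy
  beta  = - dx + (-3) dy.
alpha ∧ beta = (-9*x + 3*y) dx ∧ dy

Distribute the wedge, using dx_i ∧ dx_j = -dx_j ∧ dx_i and dx_i ∧ dx_i = 0. For each pair (i, j) with i < j, the coefficient of dx_i ∧ dx_j in alpha ∧ beta is (alpha_i * beta_j - alpha_j * beta_i). Collecting: alpha ∧ beta = (-9*x + 3*y) dx ∧ dy.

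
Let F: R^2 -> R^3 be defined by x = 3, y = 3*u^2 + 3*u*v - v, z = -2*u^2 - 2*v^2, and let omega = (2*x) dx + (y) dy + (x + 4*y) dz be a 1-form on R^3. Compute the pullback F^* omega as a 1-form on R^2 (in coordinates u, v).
F^* omega = (-30*u^3 - 21*u^2*v + 9*u*v^2 + 10*u*v - 12*u - 3*v^2) du + (9*u^3 - 39*u^2*v - 3*u^2 - 48*u*v^2 - 6*u*v + 16*v^2 - 11*v) dv

Using F^*(f dg) = (f ∘ F) d(g ∘ F), substitute each coordinate x_i by F_i(u, v) in f_i, and replace dx_i by d F_i = (∂F_i/∂u) du + (∂F_i/∂v) dv.
  For the x component: f_1(F) = 6; d F_1 = (0) du + (0) dv
  For the y component: f_2(F) = 3*u^2 + 3*u*v - v; d F_2 = (6*u + 3*v) du + (3*u - 1) dv
  For the z component: f_3(F) = 12*u^2 + 12*u*v - 4*v + 3; d F_3 = (-4*u) du + (-4*v) dv
Combining and collecting du, dv coefficients:
  coeff of du: -30*u^3 - 21*u^2*v + 9*u*v^2 + 10*u*v - 12*u - 3*v^2
  coeff of dv: 9*u^3 - 39*u^2*v - 3*u^2 - 48*u*v^2 - 6*u*v + 16*v^2 - 11*v
F^* omega = (-30*u^3 - 21*u^2*v + 9*u*v^2 + 10*u*v - 12*u - 3*v^2) du + (9*u^3 - 39*u^2*v - 3*u^2 - 48*u*v^2 - 6*u*v + 16*v^2 - 11*v) dv.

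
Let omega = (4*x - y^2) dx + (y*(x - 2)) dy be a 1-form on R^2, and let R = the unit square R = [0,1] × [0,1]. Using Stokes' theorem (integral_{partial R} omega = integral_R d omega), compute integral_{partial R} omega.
integral_(partial R) omega = 3/2

Stokes: integral_partial_R omega = integral_R d omega with d omega = (∂Q/∂x - ∂P/∂y) dx ∧ dy.
  ∂Q/∂x = y
  ∂P/∂y = -2*y
  integrand = ∂Q/∂x - ∂P/∂y = 3*y.
Integrating over R: integral_0^1 integral_0^1 (3*y) dx dy = 3/2.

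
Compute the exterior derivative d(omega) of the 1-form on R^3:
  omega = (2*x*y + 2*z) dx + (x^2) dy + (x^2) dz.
d(omega) = (2*x - 2) dx ∧ dz

For a 1-form omega = sum_i f_i dx_i, the exterior derivative is
  d(omega) = sum_{i < j} (∂f_j/∂x_i - ∂f_i/∂x_j) dx_i ∧ dx_j.
  coefficient of dx ∧ dz: ∂f_3/∂x - ∂f_1/∂z = ∂(x^2)/∂x - ∂(2*x*y + 2*z)/∂z = 2*x - 2
Assembling: d(omega) = (2*x - 2) dx ∧ dz.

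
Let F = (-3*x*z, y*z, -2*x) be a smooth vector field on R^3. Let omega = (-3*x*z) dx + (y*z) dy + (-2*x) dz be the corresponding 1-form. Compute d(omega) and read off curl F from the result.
d(omega) = (-y) dy ∧ dz + (2 - 3*x) dz ∧ dx + (0) dx ∧ dy; curl F = (-y, 2 - 3*x, 0)

d omega = sum_{i<j} (∂f_j/∂x_i - ∂f_i/∂x_j) dx_i ∧ dx_j. Under the identification (dy ∧ dz, dz ∧ dx, dx ∧ dy) ↔ (e_x, e_y, e_z), the coefficients are exactly the components of curl F. Compute:
  ∂R/∂y - ∂Q/∂z = (0) - (y) = -y
  ∂P/∂z - ∂R/∂x = (-3*x) - (-2) = 2 - 3*x
  ∂Q/∂x - ∂P/∂y = (0) - (0) = 0.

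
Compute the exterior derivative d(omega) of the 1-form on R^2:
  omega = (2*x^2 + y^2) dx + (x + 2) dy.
d(omega) = (1 - 2*y) dx ∧ dy

For a 1-form omega = sum_i f_i dx_i, the exterior derivative is
  d(omega) = sum_{i < j} (∂f_j/∂x_i - ∂f_i/∂x_j) dx_i ∧ dx_j.
  coefficient of dx ∧ dy: ∂f_2/∂x - ∂f_1/∂y = ∂(x + 2)/∂x - ∂(2*x^2 + y^2)/∂y = 1 - 2*y
Assembling: d(omega) = (1 - 2*y) dx ∧ dy.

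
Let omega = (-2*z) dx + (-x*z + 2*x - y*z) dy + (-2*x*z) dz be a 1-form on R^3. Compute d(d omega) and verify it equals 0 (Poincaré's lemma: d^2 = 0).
d(d omega) = 0

Step 1: d omega = sum_{i<j} (∂f_j/∂x_i - ∂f_i/∂x_j) dx_i ∧ dx_j:
  coeff of dx ∧ dy: 2 - z
  coeff of dx ∧ dz: 2 - 2*z
  coeff of dy ∧ dz: x + y
Step 2: Apply d again to each 2-form coefficient. The only possible 3-form in R^3 is dx ∧ dy ∧ dz, with coefficient
  ∂(coeff of dy∧dz)/∂x - ∂(coeff of dx∧dz)/∂y + ∂(coeff of dx∧dy)/∂z
  = ∂/∂x (x + y) - ∂/∂y (2 - 2*z) + ∂/∂z (2 - z).
Each of these terms simplifies to sums of mixed partials that cancel in pairs. The result is 0 (by equality of mixed partials for smooth functions — Schwarz / Clairaut).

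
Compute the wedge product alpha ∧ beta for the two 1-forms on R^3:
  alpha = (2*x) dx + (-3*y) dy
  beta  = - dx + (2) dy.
alpha ∧ beta = (4*x - 3*y) dx ∧ dy

Distribute the wedge, using dx_i ∧ dx_j = -dx_j ∧ dx_i and dx_i ∧ dx_i = 0. For each pair (i, j) with i < j, the coefficient of dx_i ∧ dx_j in alpha ∧ beta is (alpha_i * beta_j - alpha_j * beta_i). Collecting: alpha ∧ beta = (4*x - 3*y) dx ∧ dy.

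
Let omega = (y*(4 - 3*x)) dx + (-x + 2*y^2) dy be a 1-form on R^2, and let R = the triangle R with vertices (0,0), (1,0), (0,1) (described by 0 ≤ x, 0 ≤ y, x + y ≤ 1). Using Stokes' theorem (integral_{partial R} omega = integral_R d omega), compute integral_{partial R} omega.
integral_(partial R) omega = -2

Stokes: integral_partial_R omega = integral_R d omega with d omega = (∂Q/∂x - ∂P/∂y) dx ∧ dy.
  ∂Q/∂x = -1
  ∂P/∂y = 4 - 3*x
  integrand = ∂Q/∂x - ∂P/∂y = 3*x - 5.
Integrating over R: integral_0^1 integral_0^{1-x} (3*x - 5) dy dx = -2.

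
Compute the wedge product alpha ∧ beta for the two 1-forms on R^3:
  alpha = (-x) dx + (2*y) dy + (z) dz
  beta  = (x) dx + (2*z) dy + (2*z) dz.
alpha ∧ beta = (-2*x*(y + z)) dx ∧ dy + (-3*x*z) dx ∧ dz + (2*z*(2*y - z)) dy ∧ dz

Distribute the wedge, using dx_i ∧ dx_j = -dx_j ∧ dx_i and dx_i ∧ dx_i = 0. For each pair (i, j) with i < j, the coefficient of dx_i ∧ dx_j in alpha ∧ beta is (alpha_i * beta_j - alpha_j * beta_i). Collecting: alpha ∧ beta = (-2*x*(y + z)) dx ∧ dy + (-3*x*z) dx ∧ dz + (2*z*(2*y - z)) dy ∧ dz.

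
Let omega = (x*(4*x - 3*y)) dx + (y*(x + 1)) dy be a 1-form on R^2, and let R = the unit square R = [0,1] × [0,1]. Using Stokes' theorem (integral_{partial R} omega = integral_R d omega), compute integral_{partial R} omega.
integral_(partial R) omega = 2

Stokes: integral_partial_R omega = integral_R d omega with d omega = (∂Q/∂x - ∂P/∂y) dx ∧ dy.
  ∂Q/∂x = y
  ∂P/∂y = -3*x
  integrand = ∂Q/∂x - ∂P/∂y = 3*x + y.
Integrating over R: integral_0^1 integral_0^1 (3*x + y) dx dy = 2.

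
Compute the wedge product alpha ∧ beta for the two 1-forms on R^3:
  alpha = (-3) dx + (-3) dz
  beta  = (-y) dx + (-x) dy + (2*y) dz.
alpha ∧ beta = (3*x) dx ∧ dy + (-9*y) dx ∧ dz + (-3*x) dy ∧ dz

Distribute the wedge, using dx_i ∧ dx_j = -dx_j ∧ dx_i and dx_i ∧ dx_i = 0. For each pair (i, j) with i < j, the coefficient of dx_i ∧ dx_j in alpha ∧ beta is (alpha_i * beta_j - alpha_j * beta_i). Collecting: alpha ∧ beta = (3*x) dx ∧ dy + (-9*y) dx ∧ dz + (-3*x) dy ∧ dz.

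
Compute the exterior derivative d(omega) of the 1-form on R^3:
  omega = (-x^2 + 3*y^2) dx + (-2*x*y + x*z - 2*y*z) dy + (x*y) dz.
d(omega) = (-8*y + z) dx ∧ dy + (y) dx ∧ dz + (2*y) dy ∧ dz

For a 1-form omega = sum_i f_i dx_i, the exterior derivative is
  d(omega) = sum_{i < j} (∂f_j/∂x_i - ∂f_i/∂x_j) dx_i ∧ dx_j.
  coefficient of dx ∧ dy: ∂f_2/∂x - ∂f_1/∂y = ∂(-2*x*y + x*z - 2*y*z)/∂x - ∂(-x^2 + 3*y^2)/∂y = -8*y + z
  coefficient of dx ∧ dz: ∂f_3/∂x - ∂f_1/∂z = ∂(x*y)/∂x - ∂(-x^2 + 3*y^2)/∂z = y
  coefficient of dy ∧ dz: ∂f_3/∂y - ∂f_2/∂z = ∂(x*y)/∂y - ∂(-2*x*y + x*z - 2*y*z)/∂z = 2*y
Assembling: d(omega) = (-8*y + z) dx ∧ dy + (y) dx ∧ dz + (2*y) dy ∧ dz.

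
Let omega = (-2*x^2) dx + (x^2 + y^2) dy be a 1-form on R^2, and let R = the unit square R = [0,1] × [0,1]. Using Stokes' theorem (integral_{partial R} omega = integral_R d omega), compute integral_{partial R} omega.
integral_(partial R) omega = 1

Stokes: integral_partial_R omega = integral_R d omega with d omega = (∂Q/∂x - ∂P/∂y) dx ∧ dy.
  ∂Q/∂x = 2*x
  ∂P/∂y = 0
  integrand = ∂Q/∂x - ∂P/∂y = 2*x.
Integrating over R: integral_0^1 integral_0^1 (2*x) dx dy = 1.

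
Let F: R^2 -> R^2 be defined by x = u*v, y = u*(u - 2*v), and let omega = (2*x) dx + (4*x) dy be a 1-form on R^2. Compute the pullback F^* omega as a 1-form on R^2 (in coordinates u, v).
F^* omega = (2*u*v*(4*u - 3*v)) du + (-6*u^2*v) dv

Using F^*(f dg) = (f ∘ F) d(g ∘ F), substitute each coordinate x_i by F_i(u, v) in f_i, and replace dx_i by d F_i = (∂F_i/∂u) du + (∂F_i/∂v) dv.
  For the x component: f_1(F) = 2*u*v; d F_1 = (v) du + (u) dv
  For the y component: f_2(F) = 4*u*v; d F_2 = (2*u - 2*v) du + (-2*u) dv
Combining and collecting du, dv coefficients:
  coeff of du: 2*u*v*(4*u - 3*v)
  coeff of dv: -6*u^2*v
F^* omega = (2*u*v*(4*u - 3*v)) du + (-6*u^2*v) dv.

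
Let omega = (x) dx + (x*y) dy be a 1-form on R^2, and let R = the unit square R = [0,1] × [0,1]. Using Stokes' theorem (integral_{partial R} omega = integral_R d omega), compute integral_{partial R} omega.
integral_(partial R) omega = 1/2

Stokes: integral_partial_R omega = integral_R d omega with d omega = (∂Q/∂x - ∂P/∂y) dx ∧ dy.
  ∂Q/∂x = y
  ∂P/∂y = 0
  integrand = ∂Q/∂x - ∂P/∂y = y.
Integrating over R: integral_0^1 integral_0^1 (y) dx dy = 1/2.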